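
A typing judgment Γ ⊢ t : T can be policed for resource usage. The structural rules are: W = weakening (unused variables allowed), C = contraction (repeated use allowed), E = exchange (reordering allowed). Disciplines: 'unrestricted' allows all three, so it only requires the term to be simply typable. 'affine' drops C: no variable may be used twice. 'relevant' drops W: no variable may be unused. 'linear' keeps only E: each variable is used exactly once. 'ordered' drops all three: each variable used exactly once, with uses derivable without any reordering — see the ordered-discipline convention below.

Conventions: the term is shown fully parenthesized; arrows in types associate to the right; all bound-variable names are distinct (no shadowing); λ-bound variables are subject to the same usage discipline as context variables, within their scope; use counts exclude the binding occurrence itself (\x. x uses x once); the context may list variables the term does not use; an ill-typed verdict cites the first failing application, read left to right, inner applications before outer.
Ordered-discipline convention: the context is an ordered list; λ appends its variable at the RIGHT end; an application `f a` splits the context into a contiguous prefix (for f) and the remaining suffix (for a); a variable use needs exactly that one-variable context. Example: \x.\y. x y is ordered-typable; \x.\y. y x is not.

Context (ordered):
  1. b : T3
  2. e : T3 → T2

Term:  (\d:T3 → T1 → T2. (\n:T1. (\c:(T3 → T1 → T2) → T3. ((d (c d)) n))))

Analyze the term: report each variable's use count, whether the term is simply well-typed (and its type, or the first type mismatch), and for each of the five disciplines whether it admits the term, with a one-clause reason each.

variable uses: b: 0×; e: 0×; d (bound): 2×; n (bound): 1×; c (bound): 1×
uses in reading order: d, c, d, n
typing: the term checks, with type (T3 → T1 → T2) → T1 → ((T3 → T1 → T2) → T3) → T2
ordered ✗ (uses contraction: d ×2; b, e left unused)
linear ✗ (uses contraction: d ×2; b, e left unused)
affine ✗ (uses contraction: d ×2)
relevant ✗ (b, e left unused)
unrestricted ✓ (well-typed at (T3 → T1 → T2) → T1 → ((T3 → T1 → T2) → T3) → T2; no restrictions here)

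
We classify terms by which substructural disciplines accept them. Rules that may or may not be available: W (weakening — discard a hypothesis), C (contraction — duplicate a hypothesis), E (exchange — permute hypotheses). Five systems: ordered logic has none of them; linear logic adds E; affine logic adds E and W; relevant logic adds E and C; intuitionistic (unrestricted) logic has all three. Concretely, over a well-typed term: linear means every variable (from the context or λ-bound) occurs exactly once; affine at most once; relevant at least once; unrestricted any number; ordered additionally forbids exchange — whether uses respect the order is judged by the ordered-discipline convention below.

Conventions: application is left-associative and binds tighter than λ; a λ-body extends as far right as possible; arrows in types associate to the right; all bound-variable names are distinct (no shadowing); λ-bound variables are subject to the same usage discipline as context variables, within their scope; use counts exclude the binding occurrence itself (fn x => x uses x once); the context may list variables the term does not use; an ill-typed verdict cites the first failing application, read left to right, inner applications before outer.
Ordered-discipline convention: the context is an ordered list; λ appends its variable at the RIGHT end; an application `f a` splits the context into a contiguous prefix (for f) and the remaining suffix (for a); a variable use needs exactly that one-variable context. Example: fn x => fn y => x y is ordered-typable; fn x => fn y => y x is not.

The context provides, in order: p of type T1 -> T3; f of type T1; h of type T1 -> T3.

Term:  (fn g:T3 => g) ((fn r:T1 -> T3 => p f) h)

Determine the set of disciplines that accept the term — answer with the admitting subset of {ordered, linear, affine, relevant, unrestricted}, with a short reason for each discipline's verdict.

admitted by: affine, unrestricted
usage: p: 1, f: 1, h: 1, g (bound): 1, r (bound): 0
left-to-right use order: g, p, f, h
typing: well-typed — term : T3
ordered: ✗, needs weakening: r unused
linear: ✗, needs weakening: r unused
affine: ✓, no duplicate uses among p, f, h, g, r
relevant: ✗, needs weakening: r unused
unrestricted: ✓, typability at T3 is all that's needed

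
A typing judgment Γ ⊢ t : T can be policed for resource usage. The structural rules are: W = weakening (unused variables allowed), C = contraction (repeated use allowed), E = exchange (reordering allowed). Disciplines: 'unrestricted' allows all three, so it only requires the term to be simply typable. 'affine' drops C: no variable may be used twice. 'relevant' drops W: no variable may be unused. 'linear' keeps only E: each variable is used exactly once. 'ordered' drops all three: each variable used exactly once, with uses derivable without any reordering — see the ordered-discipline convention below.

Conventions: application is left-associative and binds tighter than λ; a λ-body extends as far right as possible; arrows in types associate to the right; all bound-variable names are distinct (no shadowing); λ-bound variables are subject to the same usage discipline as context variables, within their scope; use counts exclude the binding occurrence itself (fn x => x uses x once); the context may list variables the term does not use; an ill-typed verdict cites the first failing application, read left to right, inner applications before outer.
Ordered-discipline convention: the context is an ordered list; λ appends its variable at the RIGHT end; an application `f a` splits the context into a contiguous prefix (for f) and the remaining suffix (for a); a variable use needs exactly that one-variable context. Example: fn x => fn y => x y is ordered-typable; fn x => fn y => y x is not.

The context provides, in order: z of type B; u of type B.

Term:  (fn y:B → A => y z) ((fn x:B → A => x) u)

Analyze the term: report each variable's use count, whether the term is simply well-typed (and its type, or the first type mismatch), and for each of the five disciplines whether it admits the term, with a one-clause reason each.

variable uses: z: 1, u: 1, y (bound): 1, x (bound): 1
use order (left to right): y, z, x, u
typing: ill-typed: a function awaiting B → A gets B
ordered: ✗, a type mismatch blocks all five
linear: ✗, the type mismatch rejects it
affine: ✗, not simply typable
relevant: ✗, fails simple typing
unrestricted: ✗, a type mismatch blocks all five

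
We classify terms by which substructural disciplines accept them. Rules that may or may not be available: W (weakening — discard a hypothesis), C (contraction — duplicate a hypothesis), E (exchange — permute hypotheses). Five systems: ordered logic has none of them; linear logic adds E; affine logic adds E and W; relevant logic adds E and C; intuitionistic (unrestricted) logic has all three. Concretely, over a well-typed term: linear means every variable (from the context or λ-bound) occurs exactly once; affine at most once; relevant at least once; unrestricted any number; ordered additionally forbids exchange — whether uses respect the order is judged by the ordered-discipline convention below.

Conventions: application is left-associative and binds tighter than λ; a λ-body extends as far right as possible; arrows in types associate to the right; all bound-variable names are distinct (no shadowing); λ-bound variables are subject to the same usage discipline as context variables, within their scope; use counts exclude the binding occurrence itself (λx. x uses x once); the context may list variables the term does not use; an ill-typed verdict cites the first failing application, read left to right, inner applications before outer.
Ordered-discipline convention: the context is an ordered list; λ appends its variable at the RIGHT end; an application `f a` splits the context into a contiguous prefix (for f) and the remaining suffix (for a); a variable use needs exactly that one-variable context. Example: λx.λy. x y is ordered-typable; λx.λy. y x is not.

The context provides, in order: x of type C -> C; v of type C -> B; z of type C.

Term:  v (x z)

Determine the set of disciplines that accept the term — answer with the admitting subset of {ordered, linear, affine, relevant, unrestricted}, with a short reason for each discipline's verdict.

accepted by: linear, affine, relevant, unrestricted
variable uses: x ×1; v ×1; z ×1
order of uses: v, x, z
typing: well-typed at B
ordered: ✗, use order v, x, z needs exchange
linear: ✓, each of x, v, z used exactly once
affine: ✓, x, v, z: no repeats, contraction unneeded
relevant: ✓, none of x, v, z goes unused
unrestricted: ✓, well-typed at B; no restrictions here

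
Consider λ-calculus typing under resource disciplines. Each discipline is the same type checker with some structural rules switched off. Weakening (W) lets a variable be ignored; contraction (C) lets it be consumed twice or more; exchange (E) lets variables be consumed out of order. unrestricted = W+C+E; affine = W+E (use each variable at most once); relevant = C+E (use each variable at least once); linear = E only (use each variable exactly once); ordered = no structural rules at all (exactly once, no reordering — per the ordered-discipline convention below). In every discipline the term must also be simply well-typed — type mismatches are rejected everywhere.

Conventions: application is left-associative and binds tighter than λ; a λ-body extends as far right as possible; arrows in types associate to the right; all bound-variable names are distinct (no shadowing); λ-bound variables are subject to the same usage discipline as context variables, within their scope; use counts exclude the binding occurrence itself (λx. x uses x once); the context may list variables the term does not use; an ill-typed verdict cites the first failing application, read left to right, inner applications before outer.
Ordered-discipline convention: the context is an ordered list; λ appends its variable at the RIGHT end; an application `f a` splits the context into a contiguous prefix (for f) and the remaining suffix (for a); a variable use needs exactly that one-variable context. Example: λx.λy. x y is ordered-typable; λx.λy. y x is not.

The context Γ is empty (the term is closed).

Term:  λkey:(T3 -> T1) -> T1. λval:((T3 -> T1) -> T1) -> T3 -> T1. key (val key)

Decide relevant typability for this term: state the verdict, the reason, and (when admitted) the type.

yes — key, val: all used, weakening unneeded; term : ((T3 -> T1) -> T1) -> (((T3 -> T1) -> T1) -> T3 -> T1) -> T1
variable uses: key (bound): 2; val (bound): 1
order of uses: key, val, key
typing: ✓ — ((T3 -> T1) -> T1) -> (((T3 -> T1) -> T1) -> T3 -> T1) -> T1
per-discipline verdicts: ordered ✗ | linear ✗ | affine ✗ | relevant ✓ | unrestricted ✓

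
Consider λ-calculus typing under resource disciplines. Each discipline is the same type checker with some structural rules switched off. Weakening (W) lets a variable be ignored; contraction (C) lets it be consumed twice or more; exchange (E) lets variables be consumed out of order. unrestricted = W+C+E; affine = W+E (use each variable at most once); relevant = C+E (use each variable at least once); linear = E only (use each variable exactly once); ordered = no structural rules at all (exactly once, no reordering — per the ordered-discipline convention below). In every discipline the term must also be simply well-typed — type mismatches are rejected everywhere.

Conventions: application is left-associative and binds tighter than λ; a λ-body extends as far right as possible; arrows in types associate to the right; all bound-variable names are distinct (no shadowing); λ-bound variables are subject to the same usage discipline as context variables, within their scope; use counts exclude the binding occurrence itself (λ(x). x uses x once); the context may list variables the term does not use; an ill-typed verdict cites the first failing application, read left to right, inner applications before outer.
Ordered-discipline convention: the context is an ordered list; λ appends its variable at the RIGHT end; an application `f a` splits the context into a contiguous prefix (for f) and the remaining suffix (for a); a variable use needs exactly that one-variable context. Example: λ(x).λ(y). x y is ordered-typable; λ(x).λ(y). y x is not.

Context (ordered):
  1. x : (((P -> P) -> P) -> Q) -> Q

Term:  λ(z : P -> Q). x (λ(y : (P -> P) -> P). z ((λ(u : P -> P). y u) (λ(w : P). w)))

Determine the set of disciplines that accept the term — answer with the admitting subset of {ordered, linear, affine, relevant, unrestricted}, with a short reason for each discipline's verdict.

accepted by: ordered, linear, affine, relevant, unrestricted
variable uses: x=1, z (λ-bound)=1, y (λ-bound)=1, u (λ-bound)=1, w (λ-bound)=1
left-to-right use order: x, z, y, u, w
typing: the term checks, with type (P -> Q) -> Q
ordered: ✓, one use each (x, z, y, u, w); ordered split holds
linear: ✓, x, z, y, u, w: one use apiece
affine: ✓, no duplicate uses among x, z, y, u, w
relevant: ✓, at least one use each (x, z, y, u, w)
unrestricted: ✓, simply typable at (P -> Q) -> Q; W, C, E all held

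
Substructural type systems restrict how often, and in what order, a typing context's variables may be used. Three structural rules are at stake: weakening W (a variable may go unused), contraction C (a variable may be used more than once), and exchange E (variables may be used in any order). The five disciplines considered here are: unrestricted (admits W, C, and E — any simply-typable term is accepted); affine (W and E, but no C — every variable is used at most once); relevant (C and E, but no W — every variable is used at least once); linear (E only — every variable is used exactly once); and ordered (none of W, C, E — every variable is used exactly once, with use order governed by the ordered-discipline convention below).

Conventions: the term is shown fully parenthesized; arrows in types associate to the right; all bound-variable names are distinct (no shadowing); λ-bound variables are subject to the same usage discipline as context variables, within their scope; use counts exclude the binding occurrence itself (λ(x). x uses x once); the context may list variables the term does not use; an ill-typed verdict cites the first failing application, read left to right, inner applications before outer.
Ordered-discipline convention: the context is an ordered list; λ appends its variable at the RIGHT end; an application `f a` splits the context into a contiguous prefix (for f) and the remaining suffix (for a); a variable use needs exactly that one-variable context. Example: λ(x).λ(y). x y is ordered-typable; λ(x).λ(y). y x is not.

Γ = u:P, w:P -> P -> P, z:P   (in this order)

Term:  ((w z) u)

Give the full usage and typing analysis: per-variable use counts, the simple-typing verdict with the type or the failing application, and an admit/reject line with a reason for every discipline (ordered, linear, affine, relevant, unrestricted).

use counts: u ×1; w ×1; z ×1
uses in reading order: w, z, u
typing: the term checks, with type P
ordered ✗ (needs exchange: uses follow w, z, u)
linear ✓ (each of u, w, z used exactly once)
affine ✓ (no duplicate uses among u, w, z)
relevant ✓ (every one of u, w, z appears)
unrestricted ✓ (typability at P is all that's needed)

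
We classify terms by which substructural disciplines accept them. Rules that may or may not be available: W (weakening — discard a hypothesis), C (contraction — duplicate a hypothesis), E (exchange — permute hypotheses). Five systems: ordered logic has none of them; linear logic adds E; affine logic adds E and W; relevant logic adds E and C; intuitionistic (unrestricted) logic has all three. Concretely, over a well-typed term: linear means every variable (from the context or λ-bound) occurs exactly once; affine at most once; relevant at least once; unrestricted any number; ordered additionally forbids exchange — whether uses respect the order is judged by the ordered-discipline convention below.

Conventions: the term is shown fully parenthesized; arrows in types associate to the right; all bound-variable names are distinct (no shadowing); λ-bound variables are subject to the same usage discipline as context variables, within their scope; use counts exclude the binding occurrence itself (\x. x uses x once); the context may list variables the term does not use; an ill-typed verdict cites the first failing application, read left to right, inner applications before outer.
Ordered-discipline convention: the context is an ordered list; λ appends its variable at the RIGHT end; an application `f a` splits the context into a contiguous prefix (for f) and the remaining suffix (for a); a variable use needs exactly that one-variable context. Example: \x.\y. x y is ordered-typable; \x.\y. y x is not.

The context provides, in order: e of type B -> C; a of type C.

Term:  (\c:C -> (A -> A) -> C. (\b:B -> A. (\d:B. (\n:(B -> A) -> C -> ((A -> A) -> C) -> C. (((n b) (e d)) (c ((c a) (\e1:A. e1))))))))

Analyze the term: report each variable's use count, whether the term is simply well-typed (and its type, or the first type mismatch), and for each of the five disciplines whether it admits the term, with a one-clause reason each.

variable uses: e ×1; a ×1; c (bound) ×2; b (bound) ×1; d (bound) ×1; n (bound) ×1; e1 (bound) ×1
left-to-right use order: n, b, e, d, c, c, a, e1
typing: the term checks, with type (C -> (A -> A) -> C) -> (B -> A) -> B -> ((B -> A) -> C -> ((A -> A) -> C) -> C) -> C
ordered: ✗, repeated use of c ×2
linear: ✗, repeated use of c ×2
affine: ✗, repeated use of c ×2
relevant: ✓, e, a, c, b, d, n, e1: all used, weakening unneeded
unrestricted: ✓, type-checks ((C -> (A -> A) -> C) -> (B -> A) -> B -> ((B -> A) -> C -> ((A -> A) -> C) -> C) -> C) and nothing is barred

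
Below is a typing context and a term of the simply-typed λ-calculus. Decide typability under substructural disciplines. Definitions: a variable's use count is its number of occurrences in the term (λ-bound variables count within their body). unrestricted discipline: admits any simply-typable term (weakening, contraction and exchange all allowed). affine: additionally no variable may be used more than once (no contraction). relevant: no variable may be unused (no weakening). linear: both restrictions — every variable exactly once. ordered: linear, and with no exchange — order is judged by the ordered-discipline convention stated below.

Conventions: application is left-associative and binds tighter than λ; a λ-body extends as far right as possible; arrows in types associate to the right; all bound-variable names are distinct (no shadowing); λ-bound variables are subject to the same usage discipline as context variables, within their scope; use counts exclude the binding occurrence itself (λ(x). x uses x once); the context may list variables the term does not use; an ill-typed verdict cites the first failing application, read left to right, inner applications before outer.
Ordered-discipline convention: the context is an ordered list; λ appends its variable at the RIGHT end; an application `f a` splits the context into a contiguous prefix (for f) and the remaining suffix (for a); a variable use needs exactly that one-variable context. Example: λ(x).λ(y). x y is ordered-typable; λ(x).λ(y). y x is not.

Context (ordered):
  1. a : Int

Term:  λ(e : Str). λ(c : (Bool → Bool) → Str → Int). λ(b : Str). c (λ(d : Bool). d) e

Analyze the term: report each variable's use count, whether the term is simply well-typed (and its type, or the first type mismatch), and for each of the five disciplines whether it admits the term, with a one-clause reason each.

usage: a=0; e (λ-bound)=1; c (λ-bound)=1; b (λ-bound)=0; d (λ-bound)=1
uses in reading order: c, d, e
typing: ✓ — Str → ((Bool → Bool) → Str → Int) → Str → Int
ordered: ✗ — a, b never used (weakening)
linear: ✗ — a, b never used (weakening)
affine: ✓ — a, e, c, b, d: no repeats, contraction unneeded
relevant: ✗ — a, b never used (weakening)
unrestricted: ✓ — well-typed at Str → ((Bool → Bool) → Str → Int) → Str → Int; no restrictions here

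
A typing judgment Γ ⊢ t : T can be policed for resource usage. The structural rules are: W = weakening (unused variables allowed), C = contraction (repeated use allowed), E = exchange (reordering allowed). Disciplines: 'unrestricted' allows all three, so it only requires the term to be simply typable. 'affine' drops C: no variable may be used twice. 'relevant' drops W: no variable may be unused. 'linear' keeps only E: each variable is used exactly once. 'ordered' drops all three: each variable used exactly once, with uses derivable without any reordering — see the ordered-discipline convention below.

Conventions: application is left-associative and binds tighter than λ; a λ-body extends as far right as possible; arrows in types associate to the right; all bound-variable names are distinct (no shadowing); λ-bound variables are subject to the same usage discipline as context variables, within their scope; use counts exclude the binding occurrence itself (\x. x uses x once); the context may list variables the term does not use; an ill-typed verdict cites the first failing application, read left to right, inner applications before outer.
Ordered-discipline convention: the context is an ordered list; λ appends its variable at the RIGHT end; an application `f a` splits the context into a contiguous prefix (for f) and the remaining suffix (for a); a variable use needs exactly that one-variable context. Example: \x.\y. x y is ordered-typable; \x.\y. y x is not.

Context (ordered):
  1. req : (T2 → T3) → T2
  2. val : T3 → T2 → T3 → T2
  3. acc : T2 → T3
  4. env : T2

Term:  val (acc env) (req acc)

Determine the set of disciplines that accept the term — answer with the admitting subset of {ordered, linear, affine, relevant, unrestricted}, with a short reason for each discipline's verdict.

admitted in: relevant, unrestricted
variable uses: req: 1; val: 1; acc: 2; env: 1
left-to-right use order: val, acc, env, req, acc
typing: well-typed at T3 → T2
ordered ✗ (repeated use of acc ×2)
linear ✗ (repeated use of acc ×2)
affine ✗ (repeated use of acc ×2)
relevant ✓ (none of req, val, acc, env goes unused)
unrestricted ✓ (well-typed at T3 → T2; no restrictions here)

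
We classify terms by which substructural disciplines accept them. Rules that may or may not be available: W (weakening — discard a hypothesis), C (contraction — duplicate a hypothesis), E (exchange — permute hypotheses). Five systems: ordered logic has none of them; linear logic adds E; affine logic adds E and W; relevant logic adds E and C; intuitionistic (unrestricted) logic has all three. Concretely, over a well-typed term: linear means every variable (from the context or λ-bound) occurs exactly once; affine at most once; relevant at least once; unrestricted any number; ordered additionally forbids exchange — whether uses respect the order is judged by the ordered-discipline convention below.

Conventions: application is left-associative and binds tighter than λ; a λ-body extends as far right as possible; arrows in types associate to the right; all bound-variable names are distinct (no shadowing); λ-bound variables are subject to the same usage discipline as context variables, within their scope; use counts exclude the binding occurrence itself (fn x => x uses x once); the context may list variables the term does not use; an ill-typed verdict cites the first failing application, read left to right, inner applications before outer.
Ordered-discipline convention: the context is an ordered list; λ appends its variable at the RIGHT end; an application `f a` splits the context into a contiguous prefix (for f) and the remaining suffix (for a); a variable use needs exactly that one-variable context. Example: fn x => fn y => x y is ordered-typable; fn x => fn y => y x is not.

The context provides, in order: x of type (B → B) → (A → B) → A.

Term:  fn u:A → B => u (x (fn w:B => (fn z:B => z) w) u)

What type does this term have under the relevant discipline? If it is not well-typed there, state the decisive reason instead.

term : (A → B) → B
variable uses: x ×1; u (bound) ×2; w (bound) ×1; z (bound) ×1
use order (left to right): u, x, z, w, u
typing: ✓ — (A → B) → B
all disciplines: ordered ✗, linear ✗, affine ✗, relevant ✓, unrestricted ✓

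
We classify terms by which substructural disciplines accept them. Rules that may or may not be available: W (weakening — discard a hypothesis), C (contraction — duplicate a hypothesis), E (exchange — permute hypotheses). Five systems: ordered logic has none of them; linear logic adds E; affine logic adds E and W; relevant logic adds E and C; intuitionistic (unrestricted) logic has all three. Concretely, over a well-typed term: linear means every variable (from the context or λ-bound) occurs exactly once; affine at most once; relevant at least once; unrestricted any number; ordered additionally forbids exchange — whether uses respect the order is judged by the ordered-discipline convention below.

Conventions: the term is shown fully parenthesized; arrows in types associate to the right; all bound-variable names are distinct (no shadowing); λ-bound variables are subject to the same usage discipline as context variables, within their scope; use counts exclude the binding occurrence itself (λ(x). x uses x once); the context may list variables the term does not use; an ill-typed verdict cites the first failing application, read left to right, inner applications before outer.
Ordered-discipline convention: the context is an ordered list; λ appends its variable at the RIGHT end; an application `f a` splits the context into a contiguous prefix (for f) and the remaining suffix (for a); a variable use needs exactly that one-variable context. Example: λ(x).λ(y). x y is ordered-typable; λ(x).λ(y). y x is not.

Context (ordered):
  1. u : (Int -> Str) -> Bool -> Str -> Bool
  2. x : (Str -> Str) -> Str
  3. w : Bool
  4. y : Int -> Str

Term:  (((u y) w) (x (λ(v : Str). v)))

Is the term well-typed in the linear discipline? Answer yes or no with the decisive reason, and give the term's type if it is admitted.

yes — single use per variable (u, x, w, y, v); term : Bool
use counts: u: 1, x: 1, w: 1, y: 1, v [bound]: 1
use order (left to right): u, y, w, x, v
typing: well-typed — term : Bool
across the five disciplines: ordered ✗ · linear ✓ · affine ✓ · relevant ✓ · unrestricted ✓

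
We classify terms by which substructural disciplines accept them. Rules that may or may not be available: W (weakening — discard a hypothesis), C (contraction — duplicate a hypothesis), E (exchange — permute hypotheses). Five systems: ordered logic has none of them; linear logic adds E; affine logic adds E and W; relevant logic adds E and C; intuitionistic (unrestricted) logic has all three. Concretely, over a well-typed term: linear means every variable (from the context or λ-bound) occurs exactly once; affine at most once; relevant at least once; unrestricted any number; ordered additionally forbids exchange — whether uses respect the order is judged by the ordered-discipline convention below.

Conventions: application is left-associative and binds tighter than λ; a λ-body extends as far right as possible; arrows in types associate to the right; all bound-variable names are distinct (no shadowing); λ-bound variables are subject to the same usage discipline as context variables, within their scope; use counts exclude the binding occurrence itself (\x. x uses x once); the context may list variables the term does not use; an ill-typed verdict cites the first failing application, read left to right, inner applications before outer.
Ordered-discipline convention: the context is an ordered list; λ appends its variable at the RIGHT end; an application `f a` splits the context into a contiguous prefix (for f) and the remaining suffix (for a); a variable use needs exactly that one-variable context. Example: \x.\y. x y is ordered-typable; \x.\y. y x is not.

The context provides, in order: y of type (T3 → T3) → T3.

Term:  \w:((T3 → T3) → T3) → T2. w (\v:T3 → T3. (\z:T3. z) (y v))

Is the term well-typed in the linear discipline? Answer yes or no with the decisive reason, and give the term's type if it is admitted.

yes — y, w, v, z: one use apiece; term : (((T3 → T3) → T3) → T2) → T2
variable uses: y ×1, w (bound) ×1, v (bound) ×1, z (bound) ×1
order of uses: w, z, y, v
typing: ✓ — (((T3 → T3) → T3) → T2) → T2
across the five disciplines: ordered ✗; linear ✓; affine ✓; relevant ✓; unrestricted ✓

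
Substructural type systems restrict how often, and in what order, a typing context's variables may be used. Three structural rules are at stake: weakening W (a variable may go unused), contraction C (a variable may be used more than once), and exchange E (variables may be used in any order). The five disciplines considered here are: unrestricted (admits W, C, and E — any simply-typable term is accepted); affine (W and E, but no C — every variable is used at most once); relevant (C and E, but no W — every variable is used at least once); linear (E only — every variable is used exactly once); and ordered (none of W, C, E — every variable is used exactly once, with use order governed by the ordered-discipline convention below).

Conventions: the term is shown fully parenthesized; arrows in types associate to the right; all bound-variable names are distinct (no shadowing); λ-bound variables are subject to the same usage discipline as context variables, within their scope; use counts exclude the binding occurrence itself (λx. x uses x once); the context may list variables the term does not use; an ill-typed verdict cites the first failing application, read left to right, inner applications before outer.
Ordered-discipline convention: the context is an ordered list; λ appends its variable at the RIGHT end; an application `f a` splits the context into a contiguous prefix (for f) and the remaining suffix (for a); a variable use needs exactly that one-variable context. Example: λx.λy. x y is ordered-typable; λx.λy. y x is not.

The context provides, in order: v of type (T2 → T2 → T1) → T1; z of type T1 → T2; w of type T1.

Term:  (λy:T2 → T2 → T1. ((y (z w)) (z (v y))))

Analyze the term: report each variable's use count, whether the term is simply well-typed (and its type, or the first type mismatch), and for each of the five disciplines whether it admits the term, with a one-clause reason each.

variable uses: v ×1, z ×2, w ×1, y [bound] ×2
order of uses: y, z, w, z, v, y
typing: well-typed at (T2 → T2 → T1) → T1
ordered: ✗ — repeated use of z ×2, y ×2
linear: ✗ — repeated use of z ×2, y ×2
affine: ✗ — repeated use of z ×2, y ×2
relevant: ✓ — every one of v, z, w, y appears
unrestricted: ✓ — simply typable at (T2 → T2 → T1) → T1; W, C, E all held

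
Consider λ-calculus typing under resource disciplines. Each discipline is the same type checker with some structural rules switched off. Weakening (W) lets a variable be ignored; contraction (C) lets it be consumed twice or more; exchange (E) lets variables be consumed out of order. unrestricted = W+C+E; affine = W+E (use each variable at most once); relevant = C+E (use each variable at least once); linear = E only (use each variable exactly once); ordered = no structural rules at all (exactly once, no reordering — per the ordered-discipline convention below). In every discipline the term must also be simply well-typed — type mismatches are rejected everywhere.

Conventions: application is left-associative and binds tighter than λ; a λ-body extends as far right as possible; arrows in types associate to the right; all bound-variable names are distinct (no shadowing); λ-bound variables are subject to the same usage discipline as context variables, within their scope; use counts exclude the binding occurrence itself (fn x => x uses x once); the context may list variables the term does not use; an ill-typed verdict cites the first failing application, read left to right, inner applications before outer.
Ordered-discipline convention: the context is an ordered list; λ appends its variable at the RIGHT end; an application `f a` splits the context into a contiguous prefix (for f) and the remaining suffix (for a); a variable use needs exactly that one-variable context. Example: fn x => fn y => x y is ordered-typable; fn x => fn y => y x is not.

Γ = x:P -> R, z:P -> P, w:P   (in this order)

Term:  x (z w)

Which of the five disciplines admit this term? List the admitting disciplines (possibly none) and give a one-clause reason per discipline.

admitted in: ordered, linear, affine, relevant, unrestricted
usage: x ×1, z ×1, w ×1
uses in reading order: x, z, w
typing: ✓ — R
ordered: ✓ — x, z, w: once each, no exchange needed
linear: ✓ — exactly-once usage across x, z, w
affine: ✓ — at most one use each (x, z, w)
relevant: ✓ — at least one use each (x, z, w)
unrestricted: ✓ — well-typed at R; no restrictions here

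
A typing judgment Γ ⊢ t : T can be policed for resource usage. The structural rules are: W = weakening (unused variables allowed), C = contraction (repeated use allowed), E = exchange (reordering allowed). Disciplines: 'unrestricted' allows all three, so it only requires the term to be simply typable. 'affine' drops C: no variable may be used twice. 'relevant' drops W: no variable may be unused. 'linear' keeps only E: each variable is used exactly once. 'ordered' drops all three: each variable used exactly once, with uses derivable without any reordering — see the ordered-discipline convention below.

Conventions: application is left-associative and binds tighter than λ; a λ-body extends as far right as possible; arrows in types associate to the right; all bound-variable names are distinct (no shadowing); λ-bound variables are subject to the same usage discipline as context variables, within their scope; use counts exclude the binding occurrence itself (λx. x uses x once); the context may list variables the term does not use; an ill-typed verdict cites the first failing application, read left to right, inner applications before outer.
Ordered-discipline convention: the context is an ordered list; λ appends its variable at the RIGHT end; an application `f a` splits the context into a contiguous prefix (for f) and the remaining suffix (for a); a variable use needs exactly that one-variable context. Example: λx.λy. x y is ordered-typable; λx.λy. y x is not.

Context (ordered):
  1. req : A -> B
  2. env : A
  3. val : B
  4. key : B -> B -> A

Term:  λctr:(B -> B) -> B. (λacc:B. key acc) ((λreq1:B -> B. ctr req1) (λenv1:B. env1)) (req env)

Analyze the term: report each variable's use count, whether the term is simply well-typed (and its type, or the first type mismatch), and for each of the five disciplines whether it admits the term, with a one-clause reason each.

counts: req: 1; env: 1; val: 0; key: 1; ctr (λ-bound): 1; acc (λ-bound): 1; req1 (λ-bound): 1; env1 (λ-bound): 1
uses in reading order: key, acc, ctr, req1, env1, req, env
typing: well-typed — term : ((B -> B) -> B) -> A
ordered: ✗ — unused: val — weakening required
linear: ✗ — unused: val — weakening required
affine: ✓ — no duplicate uses among req, env, val, key, ctr, acc, req1, env1
relevant: ✗ — unused: val — weakening required
unrestricted: ✓ — type-checks (((B -> B) -> B) -> A) and nothing is barred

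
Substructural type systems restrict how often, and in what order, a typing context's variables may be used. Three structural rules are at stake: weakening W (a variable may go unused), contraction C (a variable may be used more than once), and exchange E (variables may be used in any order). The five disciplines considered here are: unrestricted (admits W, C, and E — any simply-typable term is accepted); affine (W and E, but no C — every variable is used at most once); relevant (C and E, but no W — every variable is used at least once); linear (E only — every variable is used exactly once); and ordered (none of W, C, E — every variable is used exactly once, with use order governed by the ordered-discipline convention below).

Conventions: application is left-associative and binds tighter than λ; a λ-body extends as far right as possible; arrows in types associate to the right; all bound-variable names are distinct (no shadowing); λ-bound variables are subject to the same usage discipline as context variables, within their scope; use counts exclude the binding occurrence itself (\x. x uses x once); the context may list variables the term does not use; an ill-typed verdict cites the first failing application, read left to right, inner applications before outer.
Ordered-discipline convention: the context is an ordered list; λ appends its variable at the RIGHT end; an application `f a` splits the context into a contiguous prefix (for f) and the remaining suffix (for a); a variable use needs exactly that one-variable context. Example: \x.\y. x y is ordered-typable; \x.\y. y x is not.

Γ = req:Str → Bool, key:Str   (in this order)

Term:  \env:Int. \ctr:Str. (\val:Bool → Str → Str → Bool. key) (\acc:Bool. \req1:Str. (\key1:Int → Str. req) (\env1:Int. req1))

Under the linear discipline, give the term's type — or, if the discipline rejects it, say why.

not well-typed under linear — unused: env, ctr, val, acc, key1, env1 — weakening required
variable uses: req=1; key=1; env (bound)=0; ctr (bound)=0; val (bound)=0; acc (bound)=0; req1 (bound)=1; key1 (bound)=0; env1 (bound)=0
use order (left to right): key, req, req1
typing: well-typed — term : Int → Str → Str
summary: ordered ✗; linear ✗; affine ✓; relevant ✗; unrestricted ✓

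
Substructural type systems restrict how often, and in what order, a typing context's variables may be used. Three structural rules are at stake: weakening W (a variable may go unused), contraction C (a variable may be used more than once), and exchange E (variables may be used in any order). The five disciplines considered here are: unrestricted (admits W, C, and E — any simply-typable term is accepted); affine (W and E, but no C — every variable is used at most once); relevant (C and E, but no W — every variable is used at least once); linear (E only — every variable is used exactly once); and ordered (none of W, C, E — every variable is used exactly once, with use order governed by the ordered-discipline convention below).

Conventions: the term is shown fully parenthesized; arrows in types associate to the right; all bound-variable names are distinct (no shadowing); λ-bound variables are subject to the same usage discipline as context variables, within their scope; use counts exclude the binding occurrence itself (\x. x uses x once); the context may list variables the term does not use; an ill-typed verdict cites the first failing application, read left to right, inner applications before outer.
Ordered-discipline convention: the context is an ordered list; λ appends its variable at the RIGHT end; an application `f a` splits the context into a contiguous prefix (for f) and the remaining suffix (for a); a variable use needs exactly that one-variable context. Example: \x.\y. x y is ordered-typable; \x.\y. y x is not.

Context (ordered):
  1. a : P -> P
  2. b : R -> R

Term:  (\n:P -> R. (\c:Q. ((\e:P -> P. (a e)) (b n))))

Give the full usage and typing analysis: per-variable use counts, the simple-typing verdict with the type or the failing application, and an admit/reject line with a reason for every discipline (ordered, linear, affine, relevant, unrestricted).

variable uses: a: 1, b: 1, n (bound): 1, c (bound): 0, e (bound): 1
uses in reading order: a, e, b, n
typing: ill-typed: a function awaiting P gets P -> P
ordered: ✗ — the type mismatch rejects it
linear: ✗ — not simply typable
affine: ✗ — fails simple typing
relevant: ✗ — a type mismatch blocks all five
unrestricted: ✗ — the type mismatch rejects it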